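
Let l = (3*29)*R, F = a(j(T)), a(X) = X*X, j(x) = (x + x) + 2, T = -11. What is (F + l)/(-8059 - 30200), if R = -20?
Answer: 1340/38259 ≈ 0.035024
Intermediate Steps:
j(x) = 2 + 2*x (j(x) = 2*x + 2 = 2 + 2*x)
a(X) = X**2
F = 400 (F = (2 + 2*(-11))**2 = (2 - 22)**2 = (-20)**2 = 400)
l = -1740 (l = (3*29)*(-20) = 87*(-20) = -1740)
(F + l)/(-8059 - 30200) = (400 - 1740)/(-8059 - 30200) = -1340/(-38259) = -1340*(-1/38259) = 1340/38259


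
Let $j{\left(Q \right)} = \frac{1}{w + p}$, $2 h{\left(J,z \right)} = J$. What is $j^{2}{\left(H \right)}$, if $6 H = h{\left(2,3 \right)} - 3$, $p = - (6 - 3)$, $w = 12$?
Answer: $\frac{1}{81} \approx 0.012346$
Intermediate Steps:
$h{\left(J,z \right)} = \frac{J}{2}$
$p = -3$ ($p = \left(-1\right) 3 = -3$)
$H = - \frac{1}{3}$ ($H = \frac{\frac{1}{2} \cdot 2 - 3}{6} = \frac{1 - 3}{6} = \frac{1}{6} \left(-2\right) = - \frac{1}{3} \approx -0.33333$)
$j{\left(Q \right)} = \frac{1}{9}$ ($j{\left(Q \right)} = \frac{1}{12 - 3} = \frac{1}{9}$)
$j^{2}{\left(H \right)} = \left(\frac{1}{9}\right)^{2} = \frac{1}{81}$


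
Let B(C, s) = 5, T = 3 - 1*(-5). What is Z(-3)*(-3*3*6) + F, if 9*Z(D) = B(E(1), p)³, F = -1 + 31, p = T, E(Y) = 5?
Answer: -720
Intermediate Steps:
T = 8 (T = 3 + 5 = 8)
p = 8
F = 30
Z(D) = 125/9 (Z(D) = (⅑)*5³ = (⅑)*125 = 125/9)
Z(-3)*(-3*3*6) + F = 125*(-3*3*6)/9 + 30 = 125*(-9*6)/9 + 30 = (125/9)*(-54) + 30 = -750 + 30 = -720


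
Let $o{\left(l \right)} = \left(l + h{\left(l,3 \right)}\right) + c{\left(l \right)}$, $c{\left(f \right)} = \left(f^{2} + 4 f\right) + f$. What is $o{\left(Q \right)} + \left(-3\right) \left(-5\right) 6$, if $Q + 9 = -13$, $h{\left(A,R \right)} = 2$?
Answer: $444$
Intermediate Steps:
$c{\left(f \right)} = f^{2} + 5 f$
$Q = -22$ ($Q = -9 - 13 = -22$)
$o{\left(l \right)} = 2 + l + l \left(5 + l\right)$ ($o{\left(l \right)} = \left(l + 2\right) + l \left(5 + l\right) = \left(2 + l\right) + l \left(5 + l\right) = 2 + l + l \left(5 + l\right)$)
$o{\left(Q \right)} + \left(-3\right) \left(-5\right) 6 = \left(2 - 22 - 22 \left(5 - 22\right)\right) + \left(-3\right) \left(-5\right) 6 = \left(2 - 22 - -374\right) + 15 \cdot 6 = \left(2 - 22 + 374\right) + 90 = 354 + 90 = 444$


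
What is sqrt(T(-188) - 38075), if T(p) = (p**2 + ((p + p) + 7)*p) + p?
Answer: sqrt(66453) ≈ 257.78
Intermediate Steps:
T(p) = p + p**2 + p*(7 + 2*p) (T(p) = (p**2 + (2*p + 7)*p) + p = (p**2 + (7 + 2*p)*p) + p = (p**2 + p*(7 + 2*p)) + p = p + p**2 + p*(7 + 2*p))
sqrt(T(-188) - 38075) = sqrt(-188*(8 + 3*(-188)) - 38075) = sqrt(-188*(8 - 564) - 38075) = sqrt(-188*(-556) - 38075) = sqrt(104528 - 38075) = sqrt(66453)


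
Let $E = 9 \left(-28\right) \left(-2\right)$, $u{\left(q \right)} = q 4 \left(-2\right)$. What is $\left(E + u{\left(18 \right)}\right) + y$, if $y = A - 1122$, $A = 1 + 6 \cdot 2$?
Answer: $-749$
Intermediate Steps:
$u{\left(q \right)} = - 8 q$ ($u{\left(q \right)} = 4 q \left(-2\right) = - 8 q$)
$E = 504$ ($E = \left(-252\right) \left(-2\right) = 504$)
$A = 13$ ($A = 1 + 12 = 13$)
$y = -1109$ ($y = 13 - 1122 = -1109$)
$\left(E + u{\left(18 \right)}\right) + y = \left(504 - 144\right) - 1109 = 360 - 1109 = -749$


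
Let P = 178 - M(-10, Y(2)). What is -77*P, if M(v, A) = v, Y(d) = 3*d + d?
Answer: -14476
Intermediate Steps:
Y(d) = 4*d
P = 188 (P = 178 - 1*(-10) = 178 + 10 = 188)
-77*P = -77*188 = -14476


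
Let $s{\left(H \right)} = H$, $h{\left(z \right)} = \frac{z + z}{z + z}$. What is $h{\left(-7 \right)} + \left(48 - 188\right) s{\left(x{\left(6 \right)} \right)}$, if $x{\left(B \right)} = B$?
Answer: $-839$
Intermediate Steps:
$h{\left(z \right)} = 1$ ($h{\left(z \right)} = \frac{2 z}{2 z} = 2 z \frac{1}{2 z} = 1$)
$h{\left(-7 \right)} + \left(48 - 188\right) s{\left(x{\left(6 \right)} \right)} = 1 + \left(48 - 188\right) 6 = 1 - 840 = -839$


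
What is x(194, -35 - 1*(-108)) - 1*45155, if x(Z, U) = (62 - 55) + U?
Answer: -45075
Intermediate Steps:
x(Z, U) = 7 + U
x(194, -35 - 1*(-108)) - 1*45155 = (7 + (-35 - 1*(-108))) - 1*45155 = (7 + (-35 + 108)) - 45155 = (7 + 73) - 45155 = 80 - 45155 = -45075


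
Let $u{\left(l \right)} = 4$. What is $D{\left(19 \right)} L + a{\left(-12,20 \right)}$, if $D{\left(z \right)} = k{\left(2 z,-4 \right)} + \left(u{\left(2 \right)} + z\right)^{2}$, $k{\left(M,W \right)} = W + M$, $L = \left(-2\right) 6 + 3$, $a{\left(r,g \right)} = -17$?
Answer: $-5084$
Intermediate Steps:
$L = -9$ ($L = -12 + 3 = -9$)
$k{\left(M,W \right)} = M + W$
$D{\left(z \right)} = -4 + \left(4 + z\right)^{2} + 2 z$ ($D{\left(z \right)} = \left(2 z - 4\right) + \left(4 + z\right)^{2} = \left(-4 + 2 z\right) + \left(4 + z\right)^{2} = -4 + \left(4 + z\right)^{2} + 2 z$)
$D{\left(19 \right)} L + a{\left(-12,20 \right)} = \left(12 + 19^{2} + 10 \cdot 19\right) \left(-9\right) - 17 = \left(12 + 361 + 190\right) \left(-9\right) - 17 = 563 \left(-9\right) - 17 = -5067 - 17 = -5084$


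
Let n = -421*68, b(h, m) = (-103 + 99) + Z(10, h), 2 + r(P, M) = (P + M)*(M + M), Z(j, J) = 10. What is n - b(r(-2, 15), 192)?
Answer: -28634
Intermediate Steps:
r(P, M) = -2 + 2*M*(M + P) (r(P, M) = -2 + (P + M)*(M + M) = -2 + (M + P)*(2*M) = -2 + 2*M*(M + P))
b(h, m) = 6 (b(h, m) = (-103 + 99) + 10 = -4 + 10 = 6)
n = -28628
n - b(r(-2, 15), 192) = -28628 - 1*6 = -28628 - 6 = -28634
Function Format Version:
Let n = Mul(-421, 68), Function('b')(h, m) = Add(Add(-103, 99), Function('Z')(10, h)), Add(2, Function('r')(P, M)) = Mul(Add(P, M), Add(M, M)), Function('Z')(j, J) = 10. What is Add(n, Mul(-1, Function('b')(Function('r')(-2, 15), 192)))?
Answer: -28634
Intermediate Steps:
Function('r')(P, M) = Add(-2, Mul(2, M, Add(M, P))) (Function('r')(P, M) = Add(-2, Mul(Add(P, M), Add(M, M))) = Add(-2, Mul(Add(M, P), Mul(2, M))) = Add(-2, Mul(2, M, Add(M, P))))
Function('b')(h, m) = 6 (Function('b')(h, m) = Add(Add(-103, 99), 10) = Add(-4, 10) = 6)
n = -28628
Add(n, Mul(-1, Function('b')(Function('r')(-2, 15), 192))) = Add(-28628, Mul(-1, 6)) = Add(-28628, -6) = -28634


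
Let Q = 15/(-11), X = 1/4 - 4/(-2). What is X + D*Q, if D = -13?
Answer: 879/44 ≈ 19.977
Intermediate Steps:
X = 9/4 (X = 1*(1/4) - 4*(-1/2) = 1/4 + 2 = 9/4 ≈ 2.2500)
Q = -15/11 (Q = 15*(-1/11) = -15/11 ≈ -1.3636)
X + D*Q = 9/4 - 13*(-15/11) = 9/4 + 195/11 = 879/44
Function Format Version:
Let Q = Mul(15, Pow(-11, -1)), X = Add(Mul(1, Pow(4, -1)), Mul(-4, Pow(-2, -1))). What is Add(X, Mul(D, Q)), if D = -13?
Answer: Rational(879, 44) ≈ 19.977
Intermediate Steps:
X = Rational(9, 4) (X = Add(Mul(1, Rational(1, 4)), Mul(-4, Rational(-1, 2))) = Add(Rational(1, 4), 2) = Rational(9, 4) ≈ 2.2500)
Q = Rational(-15, 11) (Q = Mul(15, Rational(-1, 11)) = Rational(-15, 11) ≈ -1.3636)
Add(X, Mul(D, Q)) = Add(Rational(9, 4), Mul(-13, Rational(-15, 11))) = Add(Rational(9, 4), Rational(195, 11)) = Rational(879, 44)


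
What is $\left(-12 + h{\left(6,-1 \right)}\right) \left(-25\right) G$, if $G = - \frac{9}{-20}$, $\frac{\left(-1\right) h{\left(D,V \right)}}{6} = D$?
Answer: $540$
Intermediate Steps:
$h{\left(D,V \right)} = - 6 D$
$G = \frac{9}{20}$ ($G = \left(-9\right) \left(- \frac{1}{20}\right) = \frac{9}{20} \approx 0.45$)
$\left(-12 + h{\left(6,-1 \right)}\right) \left(-25\right) G = \left(-12 - 36\right) \left(-25\right) \frac{9}{20} = \left(-48\right) \left(-25\right) \frac{9}{20} = 1200 \cdot \frac{9}{20} = 540$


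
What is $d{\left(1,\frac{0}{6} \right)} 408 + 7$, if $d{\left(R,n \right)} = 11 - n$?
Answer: $4495$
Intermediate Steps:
$d{\left(1,\frac{0}{6} \right)} 408 + 7 = \left(11 - \frac{0}{6}\right) 408 + 7 = \left(11 - 0 \cdot \frac{1}{6}\right) 408 + 7 = \left(11 - 0\right) 408 + 7 = \left(11 + 0\right) 408 + 7 = 11 \cdot 408 + 7 = 4488 + 7 = 4495$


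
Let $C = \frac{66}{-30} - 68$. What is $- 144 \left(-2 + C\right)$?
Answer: $\frac{51984}{5} \approx 10397.0$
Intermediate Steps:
$C = - \frac{351}{5}$ ($C = 66 \left(- \frac{1}{30}\right) - 68 = - \frac{11}{5} - 68 = - \frac{351}{5} \approx -70.2$)
$- 144 \left(-2 + C\right) = - 144 \left(-2 - \frac{351}{5}\right) = \left(-144\right) \left(- \frac{361}{5}\right) = \frac{51984}{5}$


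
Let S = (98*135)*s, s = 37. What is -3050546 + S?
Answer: -2561036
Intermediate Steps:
S = 489510 (S = (98*135)*37 = 13230*37 = 489510)
-3050546 + S = -3050546 + 489510 = -2561036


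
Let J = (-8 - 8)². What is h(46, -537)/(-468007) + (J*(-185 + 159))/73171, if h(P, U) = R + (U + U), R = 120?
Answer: -3045249458/34244540197 ≈ -0.088927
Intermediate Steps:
J = 256 (J = (-16)² = 256)
h(P, U) = 120 + 2*U (h(P, U) = 120 + (U + U) = 120 + 2*U)
h(46, -537)/(-468007) + (J*(-185 + 159))/73171 = (120 + 2*(-537))/(-468007) + (256*(-185 + 159))/73171 = (120 - 1074)*(-1/468007) + (256*(-26))*(1/73171) = -954*(-1/468007) - 6656*1/73171 = 954/468007 - 6656/73171 = -3045249458/34244540197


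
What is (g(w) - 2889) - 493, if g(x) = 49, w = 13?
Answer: -3333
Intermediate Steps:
(g(w) - 2889) - 493 = (49 - 2889) - 493 = -2840 - 493 = -3333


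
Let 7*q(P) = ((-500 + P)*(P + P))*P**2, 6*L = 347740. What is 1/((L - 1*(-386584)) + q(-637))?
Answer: 3/251903540360 ≈ 1.1909e-11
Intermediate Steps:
L = 173870/3 (L = (1/6)*347740 = 173870/3 ≈ 57957.)
q(P) = 2*P**3*(-500 + P)/7 (q(P) = (((-500 + P)*(P + P))*P**2)/7 = (((-500 + P)*(2*P))*P**2)/7 = ((2*P*(-500 + P))*P**2)/7 = (2*P**3*(-500 + P))/7 = 2*P**3*(-500 + P)/7)
1/((L - 1*(-386584)) + q(-637)) = 1/((173870/3 - 1*(-386584)) + (2/7)*(-637)**3*(-500 - 637)) = 1/((173870/3 + 386584) + (2/7)*(-258474853)*(-1137)) = 1/(1333622/3 + 83967402246) = 1/(251903540360/3) = 3/251903540360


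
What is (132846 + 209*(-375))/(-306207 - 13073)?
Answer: -54471/319280 ≈ -0.17061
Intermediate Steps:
(132846 + 209*(-375))/(-306207 - 13073) = (132846 - 78375)/(-319280) = 54471*(-1/319280) = -54471/319280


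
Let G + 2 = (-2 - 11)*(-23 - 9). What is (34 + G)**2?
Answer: 200704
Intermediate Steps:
G = 414 (G = -2 + (-2 - 11)*(-23 - 9) = -2 - 13*(-32) = -2 + 416 = 414)
(34 + G)**2 = (34 + 414)**2 = 448**2 = 200704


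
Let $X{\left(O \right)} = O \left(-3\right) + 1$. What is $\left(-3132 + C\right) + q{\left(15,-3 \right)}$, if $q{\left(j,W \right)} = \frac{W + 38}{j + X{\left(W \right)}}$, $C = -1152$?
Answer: $- \frac{21413}{5} \approx -4282.6$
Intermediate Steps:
$X{\left(O \right)} = 1 - 3 O$ ($X{\left(O \right)} = - 3 O + 1 = 1 - 3 O$)
$q{\left(j,W \right)} = \frac{38 + W}{1 + j - 3 W}$ ($q{\left(j,W \right)} = \frac{W + 38}{j - \left(-1 + 3 W\right)} = \frac{38 + W}{1 + j - 3 W}$)
$\left(-3132 + C\right) + q{\left(15,-3 \right)} = \left(-3132 - 1152\right) + \frac{38 - 3}{1 + 15 - -9} = -4284 + \frac{1}{1 + 15 + 9} \cdot 35 = -4284 + \frac{1}{25} \cdot 35 = -4284 + \frac{7}{5} = - \frac{21413}{5}$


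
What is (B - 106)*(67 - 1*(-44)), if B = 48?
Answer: -6438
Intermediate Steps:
(B - 106)*(67 - 1*(-44)) = (48 - 106)*(67 - 1*(-44)) = -58*(67 + 44) = -58*111 = -6438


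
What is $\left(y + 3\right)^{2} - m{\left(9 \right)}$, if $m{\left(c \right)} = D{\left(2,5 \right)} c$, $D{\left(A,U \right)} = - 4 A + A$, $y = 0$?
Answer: $63$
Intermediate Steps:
$D{\left(A,U \right)} = - 3 A$
$m{\left(c \right)} = - 6 c$ ($m{\left(c \right)} = \left(-3\right) 2 c = - 6 c$)
$\left(y + 3\right)^{2} - m{\left(9 \right)} = \left(0 + 3\right)^{2} - \left(-6\right) 9 = 3^{2} - -54 = 9 + 54 = 63$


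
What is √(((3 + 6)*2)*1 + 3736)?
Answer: √3754 ≈ 61.270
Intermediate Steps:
√(((3 + 6)*2)*1 + 3736) = √((9*2)*1 + 3736) = √(18*1 + 3736) = √(18 + 3736) = √3754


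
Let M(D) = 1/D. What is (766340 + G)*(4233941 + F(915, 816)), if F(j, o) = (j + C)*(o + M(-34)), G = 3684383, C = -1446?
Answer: 575133379289303/34 ≈ 1.6916e+13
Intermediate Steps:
F(j, o) = (-1446 + j)*(-1/34 + o) (F(j, o) = (j - 1446)*(o + 1/(-34)) = (-1446 + j)*(o - 1/34) = (-1446 + j)*(-1/34 + o))
(766340 + G)*(4233941 + F(915, 816)) = (766340 + 3684383)*(4233941 + (723/17 - 1446*816 - 1/34*915 + 915*816)) = 4450723*(4233941 + (723/17 - 1179936 - 915/34 + 746640)) = 4450723*(4233941 - 14731533/34) = 4450723*(129222461/34) = 575133379289303/34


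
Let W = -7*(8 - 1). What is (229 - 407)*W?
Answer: 8722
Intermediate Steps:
W = -49 (W = -7*7 = -49)
(229 - 407)*W = (229 - 407)*(-49) = -178*(-49) = 8722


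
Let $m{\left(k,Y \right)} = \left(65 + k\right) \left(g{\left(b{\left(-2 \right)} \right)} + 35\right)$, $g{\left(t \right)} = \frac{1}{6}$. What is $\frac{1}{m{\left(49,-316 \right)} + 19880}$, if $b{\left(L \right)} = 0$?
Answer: $\frac{1}{23889} \approx 4.186 \cdot 10^{-5}$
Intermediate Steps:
$g{\left(t \right)} = \frac{1}{6}$
$m{\left(k,Y \right)} = \frac{13715}{6} + \frac{211 k}{6}$ ($m{\left(k,Y \right)} = \left(65 + k\right) \left(\frac{1}{6} + 35\right) = \left(65 + k\right) \frac{211}{6} = \frac{13715}{6} + \frac{211 k}{6}$)
$\frac{1}{m{\left(49,-316 \right)} + 19880} = \frac{1}{\left(\frac{13715}{6} + \frac{211}{6} \cdot 49\right) + 19880} = \frac{1}{\left(\frac{13715}{6} + \frac{10339}{6}\right) + 19880} = \frac{1}{4009 + 19880} = \frac{1}{23889}$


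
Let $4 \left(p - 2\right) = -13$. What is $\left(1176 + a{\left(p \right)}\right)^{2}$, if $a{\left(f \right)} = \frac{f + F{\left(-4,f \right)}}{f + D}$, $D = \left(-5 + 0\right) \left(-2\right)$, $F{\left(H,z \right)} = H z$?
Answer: $\frac{67815225}{49} \approx 1.384 \cdot 10^{6}$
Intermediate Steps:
$p = - \frac{5}{4}$ ($p = 2 + \frac{1}{4} \left(-13\right) = 2 - \frac{13}{4} = - \frac{5}{4} \approx -1.25$)
$D = 10$ ($D = \left(-5\right) \left(-2\right) = 10$)
$a{\left(f \right)} = - \frac{3 f}{10 + f}$ ($a{\left(f \right)} = \frac{f - 4 f}{f + 10} = \frac{\left(-3\right) f}{10 + f} = - \frac{3 f}{10 + f}$)
$\left(1176 + a{\left(p \right)}\right)^{2} = \left(1176 - - \frac{15}{4 \left(10 - \frac{5}{4}\right)}\right)^{2} = \left(1176 - - \frac{15}{4 \cdot \frac{35}{4}}\right)^{2} = \left(1176 - \left(- \frac{15}{4}\right) \frac{4}{35}\right)^{2} = \left(1176 + \frac{3}{7}\right)^{2} = \left(\frac{8235}{7}\right)^{2} = \frac{67815225}{49}$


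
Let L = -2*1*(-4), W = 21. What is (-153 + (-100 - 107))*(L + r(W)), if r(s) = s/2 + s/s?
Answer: -7020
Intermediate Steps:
L = 8 (L = -2*(-4) = 8)
r(s) = 1 + s/2 (r(s) = s*(½) + 1 = s/2 + 1 = 1 + s/2)
(-153 + (-100 - 107))*(L + r(W)) = (-153 + (-100 - 107))*(8 + (1 + (½)*21)) = (-153 - 207)*(8 + (1 + 21/2)) = -360*(8 + 23/2) = -360*39/2 = -7020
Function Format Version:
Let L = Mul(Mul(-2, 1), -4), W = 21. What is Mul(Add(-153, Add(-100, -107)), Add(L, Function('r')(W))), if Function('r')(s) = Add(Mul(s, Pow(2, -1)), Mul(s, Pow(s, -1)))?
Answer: -7020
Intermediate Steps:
L = 8 (L = Mul(-2, -4) = 8)
Function('r')(s) = Add(1, Mul(Rational(1, 2), s)) (Function('r')(s) = Add(Mul(s, Rational(1, 2)), 1) = Add(Mul(Rational(1, 2), s), 1) = Add(1, Mul(Rational(1, 2), s)))
Mul(Add(-153, Add(-100, -107)), Add(L, Function('r')(W))) = Mul(Add(-153, Add(-100, -107)), Add(8, Add(1, Mul(Rational(1, 2), 21)))) = Mul(Add(-153, -207), Add(8, Add(1, Rational(21, 2)))) = Mul(-360, Add(8, Rational(23, 2))) = Mul(-360, Rational(39, 2)) = -7020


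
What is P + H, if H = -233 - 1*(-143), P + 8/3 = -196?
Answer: -866/3 ≈ -288.67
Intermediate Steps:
P = -596/3 (P = -8/3 - 196 = -596/3 ≈ -198.67)
H = -90 (H = -233 + 143 = -90)
P + H = -596/3 - 90 = -866/3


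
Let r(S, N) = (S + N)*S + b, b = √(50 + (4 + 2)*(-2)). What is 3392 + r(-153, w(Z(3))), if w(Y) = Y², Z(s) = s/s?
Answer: 26648 + √38 ≈ 26654.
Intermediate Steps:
Z(s) = 1
b = √38 (b = √(50 + 6*(-2)) = √(50 - 12) = √38 ≈ 6.1644)
r(S, N) = √38 + S*(N + S) (r(S, N) = (S + N)*S + √38 = (N + S)*S + √38 = S*(N + S) + √38 = √38 + S*(N + S))
3392 + r(-153, w(Z(3))) = 3392 + (√38 + (-153)² + 1²*(-153)) = 3392 + (√38 + 23409 + 1*(-153)) = 3392 + (√38 + 23409 - 153) = 3392 + (23256 + √38) = 26648 + √38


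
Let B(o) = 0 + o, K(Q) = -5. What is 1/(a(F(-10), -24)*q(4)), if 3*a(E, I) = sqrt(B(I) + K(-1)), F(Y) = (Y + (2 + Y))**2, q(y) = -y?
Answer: 3*I*sqrt(29)/116 ≈ 0.13927*I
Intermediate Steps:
B(o) = o
F(Y) = (2 + 2*Y)**2
a(E, I) = sqrt(-5 + I)/3 (a(E, I) = sqrt(I - 5)/3 = sqrt(-5 + I)/3)
1/(a(F(-10), -24)*q(4)) = 1/((sqrt(-5 - 24)/3)*(-1*4)) = 1/((sqrt(-29)/3)*(-4)) = 1/(((I*sqrt(29))/3)*(-4)) = 1/((I*sqrt(29)/3)*(-4)) = 1/(-4*I*sqrt(29)/3) = 3*I*sqrt(29)/116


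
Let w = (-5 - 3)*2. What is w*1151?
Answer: -18416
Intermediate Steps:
w = -16 (w = -8*2 = -16)
w*1151 = -16*1151 = -18416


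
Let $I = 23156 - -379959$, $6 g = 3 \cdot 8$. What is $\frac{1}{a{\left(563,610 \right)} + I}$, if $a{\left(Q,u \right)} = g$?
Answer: $\frac{1}{403119} \approx 2.4807 \cdot 10^{-6}$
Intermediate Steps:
$g = 4$ ($g = \frac{3 \cdot 8}{6} = \frac{1}{6} \cdot 24 = 4$)
$a{\left(Q,u \right)} = 4$
$I = 403115$ ($I = 23156 + 379959 = 403115$)
$\frac{1}{a{\left(563,610 \right)} + I} = \frac{1}{4 + 403115} = \frac{1}{403119}$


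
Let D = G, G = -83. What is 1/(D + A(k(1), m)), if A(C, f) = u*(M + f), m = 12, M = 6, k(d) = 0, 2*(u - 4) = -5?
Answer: -1/56 ≈ -0.017857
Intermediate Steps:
u = 3/2 (u = 4 + (1/2)*(-5) = 4 - 5/2 = 3/2 ≈ 1.5000)
D = -83
A(C, f) = 9 + 3*f/2 (A(C, f) = 3*(6 + f)/2 = 9 + 3*f/2)
1/(D + A(k(1), m)) = 1/(-83 + (9 + (3/2)*12)) = 1/(-83 + (9 + 18)) = 1/(-83 + 27) = 1/(-56) = -1/56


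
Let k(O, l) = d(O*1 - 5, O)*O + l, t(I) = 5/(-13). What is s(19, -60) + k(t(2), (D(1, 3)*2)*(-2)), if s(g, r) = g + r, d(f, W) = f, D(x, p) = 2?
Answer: -7931/169 ≈ -46.929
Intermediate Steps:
t(I) = -5/13 (t(I) = 5*(-1/13) = -5/13)
k(O, l) = l + O*(-5 + O) (k(O, l) = (O*1 - 5)*O + l = (O - 5)*O + l = (-5 + O)*O + l = O*(-5 + O) + l = l + O*(-5 + O))
s(19, -60) + k(t(2), (D(1, 3)*2)*(-2)) = (19 - 60) + ((2*2)*(-2) - 5*(-5 - 5/13)/13) = -41 + (4*(-2) - 5/13*(-70/13)) = -41 + (-8 + 350/169) = -41 - 1002/169 = -7931/169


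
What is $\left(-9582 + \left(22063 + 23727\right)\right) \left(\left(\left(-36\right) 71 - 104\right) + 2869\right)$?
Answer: $7567472$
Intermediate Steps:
$\left(-9582 + \left(22063 + 23727\right)\right) \left(\left(\left(-36\right) 71 - 104\right) + 2869\right) = \left(-9582 + 45790\right) \left(\left(-2556 - 104\right) + 2869\right) = 36208 \left(-2660 + 2869\right) = 36208 \cdot 209 = 7567472$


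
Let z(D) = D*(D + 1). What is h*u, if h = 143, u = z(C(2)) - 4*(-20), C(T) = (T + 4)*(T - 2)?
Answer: 11440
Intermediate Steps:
C(T) = (-2 + T)*(4 + T) (C(T) = (4 + T)*(-2 + T) = (-2 + T)*(4 + T))
z(D) = D*(1 + D)
u = 80 (u = (-8 + 2² + 2*2)*(1 + (-8 + 2² + 2*2)) - 4*(-20) = (-8 + 4 + 4)*(1 + (-8 + 4 + 4)) + 80 = 0*(1 + 0) + 80 = 0*1 + 80 = 0 + 80 = 80)
h*u = 143*80 = 11440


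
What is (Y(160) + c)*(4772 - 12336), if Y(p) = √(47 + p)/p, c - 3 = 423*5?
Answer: -16020552 - 5673*√23/40 ≈ -1.6021e+7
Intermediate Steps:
c = 2118 (c = 3 + 423*5 = 3 + 2115 = 2118)
Y(p) = √(47 + p)/p
(Y(160) + c)*(4772 - 12336) = (√(47 + 160)/160 + 2118)*(4772 - 12336) = (√207/160 + 2118)*(-7564) = ((3*√23)/160 + 2118)*(-7564) = (3*√23/160 + 2118)*(-7564) = (2118 + 3*√23/160)*(-7564) = -16020552 - 5673*√23/40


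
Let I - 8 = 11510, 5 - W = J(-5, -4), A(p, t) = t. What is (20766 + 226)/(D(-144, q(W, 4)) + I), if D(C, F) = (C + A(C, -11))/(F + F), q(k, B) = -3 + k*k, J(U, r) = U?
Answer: 4072448/2234337 ≈ 1.8227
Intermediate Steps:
W = 10 (W = 5 - 1*(-5) = 5 + 5 = 10)
q(k, B) = -3 + k**2
D(C, F) = (-11 + C)/(2*F) (D(C, F) = (C - 11)/(F + F) = (-11 + C)/((2*F)) = (-11 + C)*(1/(2*F)) = (-11 + C)/(2*F))
I = 11518 (I = 8 + 11510 = 11518)
(20766 + 226)/(D(-144, q(W, 4)) + I) = (20766 + 226)/((-11 - 144)/(2*(-3 + 10**2)) + 11518) = 20992/((1/2)*(-155)/(-3 + 100) + 11518) = 20992/((1/2)*(-155)/97 + 11518) = 20992/((1/2)*(1/97)*(-155) + 11518) = 20992/(-155/194 + 11518) = 20992/(2234337/194) = 20992*(194/2234337) = 4072448/2234337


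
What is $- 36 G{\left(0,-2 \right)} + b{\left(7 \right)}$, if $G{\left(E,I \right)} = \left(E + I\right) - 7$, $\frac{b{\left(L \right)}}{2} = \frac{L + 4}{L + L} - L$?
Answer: $\frac{2181}{7} \approx 311.57$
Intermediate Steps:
$b{\left(L \right)} = - 2 L + \frac{4 + L}{L}$ ($b{\left(L \right)} = 2 \left(\frac{L + 4}{L + L} - L\right) = 2 \left(\frac{4 + L}{2 L} - L\right) = 2 \left(- L + \frac{4 + L}{2 L}\right) = - 2 L + \frac{4 + L}{L}$)
$G{\left(E,I \right)} = -7 + E + I$
$- 36 G{\left(0,-2 \right)} + b{\left(7 \right)} = - 36 \left(-7 + 0 - 2\right) + \left(1 - 14 + \frac{4}{7}\right) = \left(-36\right) \left(-9\right) + \left(1 - 14 + 4 \cdot \frac{1}{7}\right) = 324 + \left(1 - 14 + \frac{4}{7}\right) = 324 - \frac{87}{7} = \frac{2181}{7}$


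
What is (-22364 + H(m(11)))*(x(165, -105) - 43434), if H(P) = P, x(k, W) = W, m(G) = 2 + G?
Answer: 973140189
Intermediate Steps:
(-22364 + H(m(11)))*(x(165, -105) - 43434) = (-22364 + (2 + 11))*(-105 - 43434) = (-22364 + 13)*(-43539) = -22351*(-43539) = 973140189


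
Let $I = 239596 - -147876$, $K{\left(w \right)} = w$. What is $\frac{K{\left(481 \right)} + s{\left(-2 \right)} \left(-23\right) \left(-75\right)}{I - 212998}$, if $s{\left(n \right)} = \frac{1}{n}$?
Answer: $- \frac{763}{348948} \approx -0.0021866$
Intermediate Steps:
$I = 387472$ ($I = 239596 + 147876 = 387472$)
$\frac{K{\left(481 \right)} + s{\left(-2 \right)} \left(-23\right) \left(-75\right)}{I - 212998} = \frac{481 + \frac{1}{-2} \left(-23\right) \left(-75\right)}{387472 - 212998} = \frac{481 + \left(- \frac{1}{2}\right) \left(-23\right) \left(-75\right)}{174474} = \left(481 + \frac{23}{2} \left(-75\right)\right) \frac{1}{174474} = \left(481 - \frac{1725}{2}\right) \frac{1}{174474} = \left(- \frac{763}{2}\right) \frac{1}{174474} = - \frac{763}{348948}$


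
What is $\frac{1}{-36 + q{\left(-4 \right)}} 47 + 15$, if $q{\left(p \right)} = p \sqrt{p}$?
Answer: $\frac{4677}{340} + \frac{47 i}{170} \approx 13.756 + 0.27647 i$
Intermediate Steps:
$q{\left(p \right)} = p^{\frac{3}{2}}$
$\frac{1}{-36 + q{\left(-4 \right)}} 47 + 15 = \frac{1}{-36 + \left(-4\right)^{\frac{3}{2}}} \cdot 47 + 15 = \frac{1}{-36 - 8 i} 47 + 15 = \frac{-36 + 8 i}{1360} \cdot 47 + 15 = \frac{47 \left(-36 + 8 i\right)}{1360} + 15 = 15 + \frac{47 \left(-36 + 8 i\right)}{1360}$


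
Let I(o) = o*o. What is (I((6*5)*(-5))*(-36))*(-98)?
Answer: 79380000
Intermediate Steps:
I(o) = o**2
(I((6*5)*(-5))*(-36))*(-98) = (((6*5)*(-5))**2*(-36))*(-98) = ((30*(-5))**2*(-36))*(-98) = ((-150)**2*(-36))*(-98) = (22500*(-36))*(-98) = -810000*(-98) = 79380000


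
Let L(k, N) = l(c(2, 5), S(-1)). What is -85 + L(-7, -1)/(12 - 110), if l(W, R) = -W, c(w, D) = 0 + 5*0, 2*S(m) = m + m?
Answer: -85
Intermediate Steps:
S(m) = m (S(m) = (m + m)/2 = (2*m)/2 = m)
c(w, D) = 0 (c(w, D) = 0 + 0 = 0)
L(k, N) = 0 (L(k, N) = -1*0 = 0)
-85 + L(-7, -1)/(12 - 110) = -85 + 0/(12 - 110) = -85 + 0/(-98) = -85 + 0*(-1/98) = -85 + 0 = -85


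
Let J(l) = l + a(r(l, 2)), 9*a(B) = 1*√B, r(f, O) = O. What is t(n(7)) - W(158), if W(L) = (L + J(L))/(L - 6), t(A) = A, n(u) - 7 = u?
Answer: 453/38 - √2/1368 ≈ 11.920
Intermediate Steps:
a(B) = √B/9 (a(B) = (1*√B)/9 = √B/9)
n(u) = 7 + u
J(l) = l + √2/9
W(L) = (2*L + √2/9)/(-6 + L) (W(L) = (L + (L + √2/9))/(L - 6) = (2*L + √2/9)/(-6 + L))
t(n(7)) - W(158) = (7 + 7) - (√2 + 18*158)/(9*(-6 + 158)) = 14 - (√2 + 2844)/(9*152) = 14 - (2844 + √2)/(9*152) = 14 - (79/38 + √2/1368) = 14 + (-79/38 - √2/1368) = 453/38 - √2/1368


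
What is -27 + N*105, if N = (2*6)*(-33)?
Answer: -41607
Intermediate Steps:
N = -396 (N = 12*(-33) = -396)
-27 + N*105 = -27 - 396*105 = -27 - 41580 = -41607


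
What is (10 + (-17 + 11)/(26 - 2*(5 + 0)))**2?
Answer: 5929/64 ≈ 92.641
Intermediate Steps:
(10 + (-17 + 11)/(26 - 2*(5 + 0)))**2 = (10 - 6/(26 - 2*5))**2 = (10 - 6/(26 - 10))**2 = (10 - 6/16)**2 = (10 - 6*1/16)**2 = (10 - 3/8)**2 = (77/8)**2 = 5929/64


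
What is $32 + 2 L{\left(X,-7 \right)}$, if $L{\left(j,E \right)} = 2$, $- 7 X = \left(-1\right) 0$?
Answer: $36$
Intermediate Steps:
$X = 0$ ($X = - \frac{\left(-1\right) 0}{7} = \left(- \frac{1}{7}\right) 0 = 0$)
$32 + 2 L{\left(X,-7 \right)} = 32 + 2 \cdot 2 = 32 + 4 = 36$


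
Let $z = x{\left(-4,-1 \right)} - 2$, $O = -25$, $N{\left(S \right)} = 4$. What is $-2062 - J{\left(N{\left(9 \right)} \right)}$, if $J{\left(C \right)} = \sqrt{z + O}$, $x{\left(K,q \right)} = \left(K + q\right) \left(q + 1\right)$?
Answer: $-2062 - 3 i \sqrt{3} \approx -2062.0 - 5.1962 i$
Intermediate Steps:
$x{\left(K,q \right)} = \left(1 + q\right) \left(K + q\right)$ ($x{\left(K,q \right)} = \left(K + q\right) \left(1 + q\right) = \left(1 + q\right) \left(K + q\right)$)
$z = -2$ ($z = \left(-4 - 1 + \left(-1\right)^{2} - -4\right) - 2 = \left(-4 - 1 + 1 + 4\right) - 2 = 0 - 2 = -2$)
$J{\left(C \right)} = 3 i \sqrt{3}$ ($J{\left(C \right)} = \sqrt{-2 - 25} = \sqrt{-27} = 3 i \sqrt{3}$)
$-2062 - J{\left(N{\left(9 \right)} \right)} = -2062 - 3 i \sqrt{3}$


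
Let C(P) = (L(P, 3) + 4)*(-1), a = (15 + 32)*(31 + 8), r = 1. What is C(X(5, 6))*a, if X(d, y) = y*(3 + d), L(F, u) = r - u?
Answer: -3666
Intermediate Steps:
L(F, u) = 1 - u
a = 1833 (a = 47*39 = 1833)
C(P) = -2 (C(P) = ((1 - 1*3) + 4)*(-1) = ((1 - 3) + 4)*(-1) = (-2 + 4)*(-1) = 2*(-1) = -2)
C(X(5, 6))*a = -2*1833 = -3666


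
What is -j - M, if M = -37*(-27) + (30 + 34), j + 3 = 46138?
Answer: -47198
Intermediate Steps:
j = 46135 (j = -3 + 46138 = 46135)
M = 1063 (M = 999 + 64 = 1063)
-j - M = -1*46135 - 1*1063 = -46135 - 1063 = -47198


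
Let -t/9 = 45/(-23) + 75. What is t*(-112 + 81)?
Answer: 468720/23 ≈ 20379.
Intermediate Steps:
t = -15120/23 (t = -9*(45/(-23) + 75) = -9*(45*(-1/23) + 75) = -9*(-45/23 + 75) = -9*1680/23 = -15120/23 ≈ -657.39)
t*(-112 + 81) = -15120*(-112 + 81)/23 = -15120/23*(-31) = 468720/23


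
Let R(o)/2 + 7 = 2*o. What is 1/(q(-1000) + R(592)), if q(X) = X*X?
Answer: 1/1002354 ≈ 9.9765e-7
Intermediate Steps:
q(X) = X²
R(o) = -14 + 4*o (R(o) = -14 + 2*(2*o) = -14 + 4*o)
1/(q(-1000) + R(592)) = 1/((-1000)² + (-14 + 4*592)) = 1/(1000000 + (-14 + 2368)) = 1/(1000000 + 2354) = 1/1002354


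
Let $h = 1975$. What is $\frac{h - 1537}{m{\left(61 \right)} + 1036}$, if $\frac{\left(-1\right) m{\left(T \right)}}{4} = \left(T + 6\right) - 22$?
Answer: $\frac{219}{428} \approx 0.51168$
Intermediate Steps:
$m{\left(T \right)} = 64 - 4 T$ ($m{\left(T \right)} = - 4 \left(\left(T + 6\right) - 22\right) = - 4 \left(\left(6 + T\right) - 22\right) = - 4 \left(-16 + T\right) = 64 - 4 T$)
$\frac{h - 1537}{m{\left(61 \right)} + 1036} = \frac{1975 - 1537}{\left(64 - 244\right) + 1036} = \frac{438}{\left(64 - 244\right) + 1036} = \frac{438}{-180 + 1036} = \frac{438}{856} = 438 \cdot \frac{1}{856} = \frac{219}{428}$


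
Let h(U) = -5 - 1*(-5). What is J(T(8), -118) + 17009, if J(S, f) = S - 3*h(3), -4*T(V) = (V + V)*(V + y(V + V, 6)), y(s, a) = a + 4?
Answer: 16937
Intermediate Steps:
y(s, a) = 4 + a
h(U) = 0 (h(U) = -5 + 5 = 0)
T(V) = -V*(10 + V)/2 (T(V) = -(V + V)*(V + (4 + 6))/4 = -2*V*(V + 10)/4 = -2*V*(10 + V)/4 = -V*(10 + V)/2)
J(S, f) = S (J(S, f) = S - 3*0 = S + 0 = S)
J(T(8), -118) + 17009 = -½*8*(10 + 8) + 17009 = -½*8*18 + 17009 = -72 + 17009 = 16937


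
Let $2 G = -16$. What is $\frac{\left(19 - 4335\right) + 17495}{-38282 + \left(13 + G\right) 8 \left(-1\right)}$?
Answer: $- \frac{4393}{12774} \approx -0.3439$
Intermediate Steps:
$G = -8$ ($G = \frac{1}{2} \left(-16\right) = -8$)
$\frac{\left(19 - 4335\right) + 17495}{-38282 + \left(13 + G\right) 8 \left(-1\right)} = \frac{\left(19 - 4335\right) + 17495}{-38282 + \left(13 - 8\right) 8 \left(-1\right)} = \frac{\left(19 - 4335\right) + 17495}{-38282 + 5 \cdot 8 \left(-1\right)} = \frac{-4316 + 17495}{-38282 + 40 \left(-1\right)} = \frac{13179}{-38282 - 40} = \frac{13179}{-38322} = 13179 \left(- \frac{1}{38322}\right) = - \frac{4393}{12774}$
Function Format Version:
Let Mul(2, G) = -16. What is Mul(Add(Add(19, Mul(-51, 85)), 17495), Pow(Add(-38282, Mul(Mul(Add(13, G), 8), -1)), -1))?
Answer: Rational(-4393, 12774) ≈ -0.34390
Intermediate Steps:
G = -8 (G = Mul(Rational(1, 2), -16) = -8)
Mul(Add(Add(19, Mul(-51, 85)), 17495), Pow(Add(-38282, Mul(Mul(Add(13, G), 8), -1)), -1)) = Mul(Add(Add(19, Mul(-51, 85)), 17495), Pow(Add(-38282, Mul(Mul(Add(13, -8), 8), -1)), -1)) = Mul(Add(Add(19, -4335), 17495), Pow(Add(-38282, Mul(Mul(5, 8), -1)), -1)) = Mul(Add(-4316, 17495), Pow(Add(-38282, Mul(40, -1)), -1)) = Mul(13179, Pow(Add(-38282, -40), -1)) = Mul(13179, Pow(-38322, -1)) = Mul(13179, Rational(-1, 38322)) = Rational(-4393, 12774)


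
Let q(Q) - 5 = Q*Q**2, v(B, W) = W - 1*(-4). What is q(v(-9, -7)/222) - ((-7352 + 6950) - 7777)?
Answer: 3316353215/405224 ≈ 8184.0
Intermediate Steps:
v(B, W) = 4 + W (v(B, W) = W + 4 = 4 + W)
q(Q) = 5 + Q**3 (q(Q) = 5 + Q*Q**2 = 5 + Q**3)
q(v(-9, -7)/222) - ((-7352 + 6950) - 7777) = (5 + ((4 - 7)/222)**3) - ((-7352 + 6950) - 7777) = (5 + (-3*1/222)**3) - (-402 - 7777) = (5 + (-1/74)**3) - 1*(-8179) = (5 - 1/405224) + 8179 = 2026119/405224 + 8179 = 3316353215/405224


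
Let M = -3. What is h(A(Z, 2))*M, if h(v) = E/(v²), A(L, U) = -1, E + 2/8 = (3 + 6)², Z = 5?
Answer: -969/4 ≈ -242.25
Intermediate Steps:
E = 323/4 (E = -¼ + (3 + 6)² = -¼ + 9² = -¼ + 81 = 323/4 ≈ 80.750)
h(v) = 323/(4*v²) (h(v) = 323/(4*(v²)) = 323/(4*v²))
h(A(Z, 2))*M = ((323/4)/(-1)²)*(-3) = ((323/4)*1)*(-3) = (323/4)*(-3) = -969/4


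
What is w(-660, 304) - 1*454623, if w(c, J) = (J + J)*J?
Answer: -269791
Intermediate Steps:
w(c, J) = 2*J² (w(c, J) = (2*J)*J = 2*J²)
w(-660, 304) - 1*454623 = 2*304² - 1*454623 = 2*92416 - 454623 = 184832 - 454623 = -269791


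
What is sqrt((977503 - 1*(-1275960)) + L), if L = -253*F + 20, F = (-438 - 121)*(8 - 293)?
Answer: 2*I*sqrt(9513303) ≈ 6168.7*I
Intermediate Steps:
F = 159315 (F = -559*(-285) = 159315)
L = -40306675 (L = -253*159315 + 20 = -40306695 + 20 = -40306675)
sqrt((977503 - 1*(-1275960)) + L) = sqrt((977503 - 1*(-1275960)) - 40306675) = sqrt((977503 + 1275960) - 40306675) = sqrt(2253463 - 40306675) = sqrt(-38053212) = 2*I*sqrt(9513303)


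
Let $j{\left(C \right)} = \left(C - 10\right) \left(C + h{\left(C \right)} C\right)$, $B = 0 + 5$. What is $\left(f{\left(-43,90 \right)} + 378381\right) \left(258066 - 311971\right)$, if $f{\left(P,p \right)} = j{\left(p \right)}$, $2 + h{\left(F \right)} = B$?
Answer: $-21949091805$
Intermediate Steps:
$B = 5$
$h{\left(F \right)} = 3$ ($h{\left(F \right)} = -2 + 5 = 3$)
$j{\left(C \right)} = 4 C \left(-10 + C\right)$ ($j{\left(C \right)} = \left(C - 10\right) \left(C + 3 C\right) = \left(-10 + C\right) 4 C = 4 C \left(-10 + C\right)$)
$f{\left(P,p \right)} = 4 p \left(-10 + p\right)$
$\left(f{\left(-43,90 \right)} + 378381\right) \left(258066 - 311971\right) = \left(4 \cdot 90 \left(-10 + 90\right) + 378381\right) \left(258066 - 311971\right) = \left(4 \cdot 90 \cdot 80 + 378381\right) \left(-53905\right) = \left(28800 + 378381\right) \left(-53905\right) = 407181 \left(-53905\right) = -21949091805$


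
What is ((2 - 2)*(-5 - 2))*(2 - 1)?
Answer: 0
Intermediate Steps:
((2 - 2)*(-5 - 2))*(2 - 1) = (0*(-7))*1 = 0*1 = 0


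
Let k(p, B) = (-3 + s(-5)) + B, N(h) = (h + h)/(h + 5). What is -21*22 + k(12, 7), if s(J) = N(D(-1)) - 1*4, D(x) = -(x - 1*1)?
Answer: -3230/7 ≈ -461.43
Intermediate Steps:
D(x) = 1 - x (D(x) = -(x - 1) = -(-1 + x) = 1 - x)
N(h) = 2*h/(5 + h) (N(h) = (2*h)/(5 + h) = 2*h/(5 + h))
s(J) = -24/7 (s(J) = 2*(1 - 1*(-1))/(5 + (1 - 1*(-1))) - 1*4 = 2*(1 + 1)/(5 + (1 + 1)) - 4 = 2*2/(5 + 2) - 4 = 2*2/7 - 4 = 2*2*(1/7) - 4 = 4/7 - 4 = -24/7)
k(p, B) = -45/7 + B (k(p, B) = (-3 - 24/7) + B = -45/7 + B)
-21*22 + k(12, 7) = -21*22 + (-45/7 + 7) = -462 + 4/7 = -3230/7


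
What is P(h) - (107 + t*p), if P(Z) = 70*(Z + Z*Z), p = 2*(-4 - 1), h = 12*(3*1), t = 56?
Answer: 93693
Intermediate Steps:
h = 36 (h = 12*3 = 36)
p = -10 (p = 2*(-5) = -10)
P(Z) = 70*Z + 70*Z² (P(Z) = 70*(Z + Z²) = 70*Z + 70*Z²)
P(h) - (107 + t*p) = 70*36*(1 + 36) - (107 + 56*(-10)) = 70*36*37 - (107 - 560) = 93240 - 1*(-453) = 93240 + 453 = 93693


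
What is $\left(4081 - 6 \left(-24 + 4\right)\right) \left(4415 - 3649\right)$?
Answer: $3217966$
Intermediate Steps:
$\left(4081 - 6 \left(-24 + 4\right)\right) \left(4415 - 3649\right) = \left(4081 - -120\right) 766 = \left(4081 + 120\right) 766 = 4201 \cdot 766 = 3217966$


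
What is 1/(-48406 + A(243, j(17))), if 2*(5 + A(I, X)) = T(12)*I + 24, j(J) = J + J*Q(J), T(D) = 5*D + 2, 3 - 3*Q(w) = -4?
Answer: -1/40866 ≈ -2.4470e-5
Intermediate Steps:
Q(w) = 7/3 (Q(w) = 1 - ⅓*(-4) = 1 + 4/3 = 7/3)
T(D) = 2 + 5*D
j(J) = 10*J/3 (j(J) = J + J*(7/3) = J + 7*J/3 = 10*J/3)
A(I, X) = 7 + 31*I (A(I, X) = -5 + ((2 + 5*12)*I + 24)/2 = -5 + ((2 + 60)*I + 24)/2 = -5 + (62*I + 24)/2 = -5 + (24 + 62*I)/2 = -5 + (12 + 31*I) = 7 + 31*I)
1/(-48406 + A(243, j(17))) = 1/(-48406 + (7 + 31*243)) = 1/(-48406 + (7 + 7533)) = 1/(-48406 + 7540) = 1/(-40866) = -1/40866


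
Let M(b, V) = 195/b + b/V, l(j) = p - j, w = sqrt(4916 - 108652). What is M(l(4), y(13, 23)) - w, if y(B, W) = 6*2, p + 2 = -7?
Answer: -193/12 - 2*I*sqrt(25934) ≈ -16.083 - 322.08*I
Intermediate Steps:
p = -9 (p = -2 - 7 = -9)
w = 2*I*sqrt(25934) (w = sqrt(-103736) = 2*I*sqrt(25934) ≈ 322.08*I)
y(B, W) = 12
l(j) = -9 - j
M(l(4), y(13, 23)) - w = (195/(-9 - 1*4) + (-9 - 1*4)/12) - 2*I*sqrt(25934) = (195/(-9 - 4) + (-9 - 4)*(1/12)) - 2*I*sqrt(25934) = (195/(-13) - 13*1/12) - 2*I*sqrt(25934) = (195*(-1/13) - 13/12) - 2*I*sqrt(25934) = (-15 - 13/12) - 2*I*sqrt(25934) = -193/12 - 2*I*sqrt(25934)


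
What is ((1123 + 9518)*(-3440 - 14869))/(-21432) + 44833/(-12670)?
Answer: 411247572229/45257240 ≈ 9086.9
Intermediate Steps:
((1123 + 9518)*(-3440 - 14869))/(-21432) + 44833/(-12670) = (10641*(-18309))*(-1/21432) + 44833*(-1/12670) = -194826069*(-1/21432) - 44833/12670 = 64942023/7144 - 44833/12670 = 411247572229/45257240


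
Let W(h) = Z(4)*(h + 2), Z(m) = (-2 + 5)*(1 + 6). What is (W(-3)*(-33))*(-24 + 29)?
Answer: 3465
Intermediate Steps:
Z(m) = 21 (Z(m) = 3*7 = 21)
W(h) = 42 + 21*h (W(h) = 21*(h + 2) = 21*(2 + h) = 42 + 21*h)
(W(-3)*(-33))*(-24 + 29) = ((42 + 21*(-3))*(-33))*(-24 + 29) = ((42 - 63)*(-33))*5 = -21*(-33)*5 = 693*5 = 3465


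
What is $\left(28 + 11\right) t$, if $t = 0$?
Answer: $0$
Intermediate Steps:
$\left(28 + 11\right) t = \left(28 + 11\right) 0 = 39 \cdot 0 = 0$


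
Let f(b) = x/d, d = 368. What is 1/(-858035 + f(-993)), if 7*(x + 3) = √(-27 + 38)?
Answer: -2846864057128/2442709024465954375 - 1288*√11/2442709024465954375 ≈ -1.1655e-6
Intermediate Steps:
x = -3 + √11/7 (x = -3 + √(-27 + 38)/7 = -3 + √11/7 ≈ -2.5262)
f(b) = -3/368 + √11/2576 (f(b) = (-3 + √11/7)/368 = (-3 + √11/7)*(1/368) = -3/368 + √11/2576)
1/(-858035 + f(-993)) = 1/(-858035 + (-3/368 + √11/2576)) = 1/(-315756883/368 + √11/2576)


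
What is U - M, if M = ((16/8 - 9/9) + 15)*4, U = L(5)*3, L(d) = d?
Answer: -49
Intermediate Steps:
U = 15 (U = 5*3 = 15)
M = 64 (M = ((16*(⅛) - 9*⅑) + 15)*4 = ((2 - 1) + 15)*4 = (1 + 15)*4 = 16*4 = 64)
U - M = 15 - 1*64 = 15 - 64 = -49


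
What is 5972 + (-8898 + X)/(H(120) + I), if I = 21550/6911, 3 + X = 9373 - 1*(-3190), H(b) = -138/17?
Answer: 1538762151/293684 ≈ 5239.5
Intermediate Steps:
H(b) = -138/17 (H(b) = -138*1/17 = -138/17)
X = 12560 (X = -3 + (9373 - 1*(-3190)) = -3 + (9373 + 3190) = -3 + 12563 = 12560)
I = 21550/6911 (I = 21550*(1/6911) = 21550/6911 ≈ 3.1182)
5972 + (-8898 + X)/(H(120) + I) = 5972 + (-8898 + 12560)/(-138/17 + 21550/6911) = 5972 + 3662/(-587368/117487) = 5972 + 3662*(-117487/587368) = 5972 - 215118697/293684 = 1538762151/293684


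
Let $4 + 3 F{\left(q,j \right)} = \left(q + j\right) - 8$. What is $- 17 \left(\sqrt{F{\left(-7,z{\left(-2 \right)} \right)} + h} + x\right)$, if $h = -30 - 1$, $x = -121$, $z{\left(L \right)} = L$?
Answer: $2057 - 17 i \sqrt{38} \approx 2057.0 - 104.8 i$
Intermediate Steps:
$F{\left(q,j \right)} = -4 + \frac{j}{3} + \frac{q}{3}$ ($F{\left(q,j \right)} = - \frac{4}{3} + \frac{\left(q + j\right) - 8}{3} = - \frac{4}{3} + \frac{\left(j + q\right) - 8}{3} = - \frac{4}{3} + \frac{-8 + j + q}{3} = - \frac{4}{3} + \left(- \frac{8}{3} + \frac{j}{3} + \frac{q}{3}\right) = -4 + \frac{j}{3} + \frac{q}{3}$)
$h = -31$ ($h = -30 - 1 = -31$)
$- 17 \left(\sqrt{F{\left(-7,z{\left(-2 \right)} \right)} + h} + x\right) = - 17 \left(\sqrt{\left(-4 + \frac{1}{3} \left(-2\right) + \frac{1}{3} \left(-7\right)\right) - 31} - 121\right) = - 17 \left(\sqrt{\left(-4 - \frac{2}{3} - \frac{7}{3}\right) - 31} - 121\right) = - 17 \left(\sqrt{-7 - 31} - 121\right) = - 17 \left(\sqrt{-38} - 121\right) = - 17 \left(i \sqrt{38} - 121\right) = - 17 \left(-121 + i \sqrt{38}\right) = 2057 - 17 i \sqrt{38}$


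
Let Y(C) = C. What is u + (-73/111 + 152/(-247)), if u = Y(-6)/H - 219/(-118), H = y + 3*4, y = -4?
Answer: -56909/340548 ≈ -0.16711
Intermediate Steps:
H = 8 (H = -4 + 3*4 = -4 + 12 = 8)
u = 261/236 (u = -6/8 - 219/(-118) = -6*⅛ - 219*(-1/118) = -¾ + 219/118 = 261/236 ≈ 1.1059)
u + (-73/111 + 152/(-247)) = 261/236 + (-73/111 + 152/(-247)) = 261/236 + (-73*1/111 + 152*(-1/247)) = 261/236 + (-73/111 - 8/13) = 261/236 - 1837/1443 = -56909/340548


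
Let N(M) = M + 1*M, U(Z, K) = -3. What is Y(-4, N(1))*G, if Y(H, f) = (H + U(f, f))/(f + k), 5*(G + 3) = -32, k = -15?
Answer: -329/65 ≈ -5.0615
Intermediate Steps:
G = -47/5 (G = -3 + (⅕)*(-32) = -3 - 32/5 = -47/5 ≈ -9.4000)
N(M) = 2*M (N(M) = M + M = 2*M)
Y(H, f) = (-3 + H)/(-15 + f) (Y(H, f) = (H - 3)/(f - 15) = (-3 + H)/(-15 + f))
Y(-4, N(1))*G = ((-3 - 4)/(-15 + 2*1))*(-47/5) = (-7/(-15 + 2))*(-47/5) = (-7/(-13))*(-47/5) = -1/13*(-7)*(-47/5) = (7/13)*(-47/5) = -329/65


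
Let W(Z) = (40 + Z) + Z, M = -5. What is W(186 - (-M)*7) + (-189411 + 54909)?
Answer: -134160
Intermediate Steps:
W(Z) = 40 + 2*Z
W(186 - (-M)*7) + (-189411 + 54909) = (40 + 2*(186 - (-1*(-5))*7)) + (-189411 + 54909) = (40 + 2*(186 - 5*7)) - 134502 = (40 + 2*(186 - 1*35)) - 134502 = (40 + 2*(186 - 35)) - 134502 = (40 + 2*151) - 134502 = (40 + 302) - 134502 = 342 - 134502 = -134160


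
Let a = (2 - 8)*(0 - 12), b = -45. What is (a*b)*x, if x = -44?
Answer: 142560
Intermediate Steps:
a = 72 (a = -6*(-12) = 72)
(a*b)*x = (72*(-45))*(-44) = -3240*(-44) = 142560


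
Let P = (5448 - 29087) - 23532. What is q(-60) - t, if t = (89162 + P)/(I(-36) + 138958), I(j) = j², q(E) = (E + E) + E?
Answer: -25287711/140254 ≈ -180.30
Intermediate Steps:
q(E) = 3*E (q(E) = 2*E + E = 3*E)
P = -47171 (P = -23639 - 23532 = -47171)
t = 41991/140254 (t = (89162 - 47171)/((-36)² + 138958) = 41991/(1296 + 138958) = 41991/140254 ≈ 0.29939)
q(-60) - t = 3*(-60) - 1*41991/140254 = -180 - 41991/140254 = -25287711/140254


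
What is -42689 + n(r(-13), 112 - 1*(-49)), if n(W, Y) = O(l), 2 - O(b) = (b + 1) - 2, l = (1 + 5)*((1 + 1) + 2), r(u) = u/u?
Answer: -42710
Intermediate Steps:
r(u) = 1
l = 24 (l = 6*(2 + 2) = 6*4 = 24)
O(b) = 3 - b (O(b) = 2 - ((b + 1) - 2) = 2 - ((1 + b) - 2) = 2 - (-1 + b) = 2 + (1 - b) = 3 - b)
n(W, Y) = -21 (n(W, Y) = 3 - 1*24 = 3 - 24 = -21)
-42689 + n(r(-13), 112 - 1*(-49)) = -42689 - 21 = -42710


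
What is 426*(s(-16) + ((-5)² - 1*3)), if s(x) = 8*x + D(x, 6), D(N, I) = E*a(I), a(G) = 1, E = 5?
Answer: -43026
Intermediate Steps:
D(N, I) = 5 (D(N, I) = 5*1 = 5)
s(x) = 5 + 8*x (s(x) = 8*x + 5 = 5 + 8*x)
426*(s(-16) + ((-5)² - 1*3)) = 426*((5 + 8*(-16)) + ((-5)² - 1*3)) = 426*((5 - 128) + (25 - 3)) = 426*(-123 + 22) = 426*(-101) = -43026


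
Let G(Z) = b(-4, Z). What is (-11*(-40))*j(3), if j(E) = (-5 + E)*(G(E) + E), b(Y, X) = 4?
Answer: -6160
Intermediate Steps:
G(Z) = 4
j(E) = (-5 + E)*(4 + E)
(-11*(-40))*j(3) = (-11*(-40))*(-20 + 3**2 - 1*3) = 440*(-20 + 9 - 3) = 440*(-14) = -6160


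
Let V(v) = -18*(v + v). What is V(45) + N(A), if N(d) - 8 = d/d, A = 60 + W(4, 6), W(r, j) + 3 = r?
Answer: -1611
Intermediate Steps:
W(r, j) = -3 + r
A = 61 (A = 60 + (-3 + 4) = 60 + 1 = 61)
N(d) = 9 (N(d) = 8 + d/d = 8 + 1 = 9)
V(v) = -36*v
V(45) + N(A) = -36*45 + 9 = -1620 + 9 = -1611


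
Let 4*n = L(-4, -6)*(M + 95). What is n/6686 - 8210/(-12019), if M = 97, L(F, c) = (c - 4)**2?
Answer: 56291630/40179517 ≈ 1.4010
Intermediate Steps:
L(F, c) = (-4 + c)**2
n = 4800 (n = ((-4 - 6)**2*(97 + 95))/4 = ((-10)**2*192)/4 = (100*192)/4 = (1/4)*19200 = 4800)
n/6686 - 8210/(-12019) = 4800/6686 - 8210/(-12019) = 4800*(1/6686) - 8210*(-1/12019) = 2400/3343 + 8210/12019 = 56291630/40179517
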